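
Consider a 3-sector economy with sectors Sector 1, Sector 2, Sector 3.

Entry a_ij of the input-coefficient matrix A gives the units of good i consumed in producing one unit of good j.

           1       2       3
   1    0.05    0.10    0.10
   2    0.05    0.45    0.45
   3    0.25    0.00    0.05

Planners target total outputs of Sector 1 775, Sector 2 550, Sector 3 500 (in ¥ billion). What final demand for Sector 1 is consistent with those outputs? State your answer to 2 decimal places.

d_1 = 631.25

I − A =
  [   0.95    -0.10    -0.10]
  [  -0.05     0.55    -0.45]
  [  -0.25     0.00     0.95]
d = (I − A) x:
  d_1 = (+0.95)·775 + (-0.10)·550 + (-0.10)·500 = 631.25
  d_2 = (-0.05)·775 + (+0.55)·550 + (-0.45)·500 = 38.75
  d_3 = (-0.25)·775 + (+0.00)·550 + (+0.95)·500 = 281.25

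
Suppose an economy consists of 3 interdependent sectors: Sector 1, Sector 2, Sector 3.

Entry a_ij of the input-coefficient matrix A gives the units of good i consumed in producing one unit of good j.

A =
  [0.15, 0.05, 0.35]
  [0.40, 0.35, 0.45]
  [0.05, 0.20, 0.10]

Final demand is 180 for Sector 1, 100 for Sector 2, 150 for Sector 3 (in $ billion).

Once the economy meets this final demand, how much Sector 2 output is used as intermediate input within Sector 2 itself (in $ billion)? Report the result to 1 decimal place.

z_22 = 214.5

I − A =
  [   0.85    -0.05    -0.35]
  [  -0.40     0.65    -0.45]
  [  -0.05    -0.20     0.90]
Cofactors of I−A, C_ij = (−1)^(i+j)·(minor ij) (rows/columns in the sector order above):
  C_11 = (0.65)(0.90) − (-0.45)(-0.20) = 0.4950
  C_12 = −[(-0.40)(0.90) − (-0.45)(-0.05)] = 0.3825
  C_13 = (-0.40)(-0.20) − (0.65)(-0.05) = 0.1125
  C_21 = −[(-0.05)(0.90) − (-0.35)(-0.20)] = 0.1150
  C_22 = (0.85)(0.90) − (-0.35)(-0.05) = 0.7475
  C_23 = −[(0.85)(-0.20) − (-0.05)(-0.05)] = 0.1725
  C_31 = (-0.05)(-0.45) − (-0.35)(0.65) = 0.2500
  C_32 = −[(0.85)(-0.45) − (-0.35)(-0.40)] = 0.5225
  C_33 = (0.85)(0.65) − (-0.05)(-0.40) = 0.5325
det(I−A) = Σ_j (I−A)_1j·C_1j = (0.85)(0.4950) + (-0.05)(0.3825) + (-0.35)(0.1125) = 0.36225
adj(I−A) = Cᵀ =
  [ 0.4950   0.1150   0.2500]
  [ 0.3825   0.7475   0.5225]
  [ 0.1125   0.1725   0.5325]
(I − A)⁻¹ = adj(I−A) / det(I−A) ≈
  [   1.3665     0.3175     0.6901]
  [   1.0559     2.0635     1.4424]
  [   0.3106     0.4762     1.4700]
First solve x = (I − A)⁻¹ d = adj(I−A)·d / det(I−A); in particular x_2 = (0.3825·180 + 0.7475·100 + 0.5225·150) / 0.36225 = 221.975 / 0.36225 ≈ 612.767.
Intermediate flow from 2 to 2: z_22 = a_22 · x_2 = 0.35 × 221.975 / 0.36225 = 77.69125 / 0.36225 ≈ 214.5.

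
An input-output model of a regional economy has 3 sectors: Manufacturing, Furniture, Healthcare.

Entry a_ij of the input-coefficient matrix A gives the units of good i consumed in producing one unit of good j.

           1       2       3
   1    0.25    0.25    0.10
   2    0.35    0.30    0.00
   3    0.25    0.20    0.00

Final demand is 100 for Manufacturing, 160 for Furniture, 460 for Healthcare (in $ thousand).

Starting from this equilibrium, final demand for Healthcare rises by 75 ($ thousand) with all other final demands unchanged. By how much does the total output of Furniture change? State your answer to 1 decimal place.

I − A =
  [   0.75    -0.25    -0.10]
  [  -0.35     0.70     0.00]
  [  -0.25    -0.20     1.00]
Cofactors of I−A, C_ij = (−1)^(i+j)·(minor ij) (rows/columns in the sector order above):
  C_11 = (0.70)(1.00) − (0.00)(-0.20) = 0.7000
  C_12 = −[(-0.35)(1.00) − (0.00)(-0.25)] = 0.3500
  C_13 = (-0.35)(-0.20) − (0.70)(-0.25) = 0.2450
  C_21 = −[(-0.25)(1.00) − (-0.10)(-0.20)] = 0.2700
  C_22 = (0.75)(1.00) − (-0.10)(-0.25) = 0.7250
  C_23 = −[(0.75)(-0.20) − (-0.25)(-0.25)] = 0.2125
  C_31 = (-0.25)(0.00) − (-0.10)(0.70) = 0.0700
  C_32 = −[(0.75)(0.00) − (-0.10)(-0.35)] = 0.0350
  C_33 = (0.75)(0.70) − (-0.25)(-0.35) = 0.4375
det(I−A) = Σ_j (I−A)_1j·C_1j = (0.75)(0.7000) + (-0.25)(0.3500) + (-0.10)(0.2450) = 0.4130
adj(I−A) = Cᵀ =
  [ 0.7000   0.2700   0.0700]
  [ 0.3500   0.7250   0.0350]
  [ 0.2450   0.2125   0.4375]
(I − A)⁻¹ = adj(I−A) / det(I−A) ≈
  [   1.6949     0.6538     0.1695]
  [   0.8475     1.7554     0.0847]
  [   0.5932     0.5145     1.0593]
Δx = (I − A)⁻¹ Δd with Δd having +75 in the Healthcare component and 0 elsewhere.
So Δx_2 = L_23 · (+75), where L_23 = adj(I−A)_23 / det(I−A) = 0.0350 / 0.4130.
Δx_2 = 0.0350 × (+75) / 0.4130 = 2.625 / 0.4130 ≈ 6.4.

Δx_2 = 6.4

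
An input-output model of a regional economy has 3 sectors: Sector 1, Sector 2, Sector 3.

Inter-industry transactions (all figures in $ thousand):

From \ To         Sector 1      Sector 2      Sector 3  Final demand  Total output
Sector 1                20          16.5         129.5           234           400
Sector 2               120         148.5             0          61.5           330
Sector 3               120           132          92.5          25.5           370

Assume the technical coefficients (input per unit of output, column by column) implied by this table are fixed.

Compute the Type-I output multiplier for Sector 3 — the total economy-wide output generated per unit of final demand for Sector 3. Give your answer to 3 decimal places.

m_3 = 2.866

Technical coefficients a_ij = z_ij / X_j:
  a_11 = 20/400 = 0.05, a_21 = 120/400 = 0.30, a_31 = 120/400 = 0.30
  a_12 = 16.5/330 = 0.05, a_22 = 148.5/330 = 0.45, a_32 = 132/330 = 0.40
  a_13 = 129.5/370 = 0.35, a_23 = 0/370 = 0.00, a_33 = 92.5/370 = 0.25
I − A =
  [   0.95    -0.05    -0.35]
  [  -0.30     0.55     0.00]
  [  -0.30    -0.40     0.75]
Cofactors of I−A, C_ij = (−1)^(i+j)·(minor ij) (rows/columns in the sector order above):
  C_11 = (0.55)(0.75) − (0.00)(-0.40) = 0.4125
  C_12 = −[(-0.30)(0.75) − (0.00)(-0.30)] = 0.2250
  C_13 = (-0.30)(-0.40) − (0.55)(-0.30) = 0.2850
  C_21 = −[(-0.05)(0.75) − (-0.35)(-0.40)] = 0.1775
  C_22 = (0.95)(0.75) − (-0.35)(-0.30) = 0.6075
  C_23 = −[(0.95)(-0.40) − (-0.05)(-0.30)] = 0.3950
  C_31 = (-0.05)(0.00) − (-0.35)(0.55) = 0.1925
  C_32 = −[(0.95)(0.00) − (-0.35)(-0.30)] = 0.1050
  C_33 = (0.95)(0.55) − (-0.05)(-0.30) = 0.5075
det(I−A) = Σ_j (I−A)_1j·C_1j = (0.95)(0.4125) + (-0.05)(0.2250) + (-0.35)(0.2850) = 0.280875
adj(I−A) = Cᵀ =
  [ 0.4125   0.1775   0.1925]
  [ 0.2250   0.6075   0.1050]
  [ 0.2850   0.3950   0.5075]
(I − A)⁻¹ = adj(I−A) / det(I−A) ≈
  [   1.4686     0.6320     0.6854]
  [   0.8011     2.1629     0.3738]
  [   1.0147     1.4063     1.8069]
The output multiplier for sector j is the column-j sum of the Leontief inverse (I − A)⁻¹ = adj(I−A) / det(I−A).
Column 3 of adj(I−A): (0.1925, 0.1050, 0.5075); det(I−A) = 0.280875.
m_3 = (0.1925 + 0.1050 + 0.5075) / 0.280875 = 0.805 / 0.280875 ≈ 2.866.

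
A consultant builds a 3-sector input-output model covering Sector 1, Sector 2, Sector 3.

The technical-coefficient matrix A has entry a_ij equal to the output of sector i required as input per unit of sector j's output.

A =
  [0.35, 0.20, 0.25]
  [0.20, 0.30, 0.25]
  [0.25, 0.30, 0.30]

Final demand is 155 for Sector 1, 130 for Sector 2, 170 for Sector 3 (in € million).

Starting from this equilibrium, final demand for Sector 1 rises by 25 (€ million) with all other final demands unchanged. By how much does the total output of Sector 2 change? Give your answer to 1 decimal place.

I − A =
  [   0.65    -0.20    -0.25]
  [  -0.20     0.70    -0.25]
  [  -0.25    -0.30     0.70]
Cofactors of I−A, C_ij = (−1)^(i+j)·(minor ij) (rows/columns in the sector order above):
  C_11 = (0.70)(0.70) − (-0.25)(-0.30) = 0.4150
  C_12 = −[(-0.20)(0.70) − (-0.25)(-0.25)] = 0.2025
  C_13 = (-0.20)(-0.30) − (0.70)(-0.25) = 0.2350
  C_21 = −[(-0.20)(0.70) − (-0.25)(-0.30)] = 0.2150
  C_22 = (0.65)(0.70) − (-0.25)(-0.25) = 0.3925
  C_23 = −[(0.65)(-0.30) − (-0.20)(-0.25)] = 0.2450
  C_31 = (-0.20)(-0.25) − (-0.25)(0.70) = 0.2250
  C_32 = −[(0.65)(-0.25) − (-0.25)(-0.20)] = 0.2125
  C_33 = (0.65)(0.70) − (-0.20)(-0.20) = 0.4150
det(I−A) = Σ_j (I−A)_1j·C_1j = (0.65)(0.4150) + (-0.20)(0.2025) + (-0.25)(0.2350) = 0.1705
adj(I−A) = Cᵀ =
  [ 0.4150   0.2150   0.2250]
  [ 0.2025   0.3925   0.2125]
  [ 0.2350   0.2450   0.4150]
(I − A)⁻¹ = adj(I−A) / det(I−A) ≈
  [   2.4340     1.2610     1.3196]
  [   1.1877     2.3021     1.2463]
  [   1.3783     1.4370     2.4340]
Δx = (I − A)⁻¹ Δd with Δd having +25 in the Sector 1 component and 0 elsewhere.
So Δx_2 = L_21 · (+25), where L_21 = adj(I−A)_21 / det(I−A) = 0.2025 / 0.1705.
Δx_2 = 0.2025 × (+25) / 0.1705 = 5.0625 / 0.1705 ≈ 29.7.

Δx_2 = 29.7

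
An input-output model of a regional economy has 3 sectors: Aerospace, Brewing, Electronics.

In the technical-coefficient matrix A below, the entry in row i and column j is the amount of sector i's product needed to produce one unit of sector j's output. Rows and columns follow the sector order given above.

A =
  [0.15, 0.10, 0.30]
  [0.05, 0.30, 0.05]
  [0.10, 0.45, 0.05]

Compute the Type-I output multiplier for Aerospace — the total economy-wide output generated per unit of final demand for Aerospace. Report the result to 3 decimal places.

m_1 = 1.535

I − A =
  [   0.85    -0.10    -0.30]
  [  -0.05     0.70    -0.05]
  [  -0.10    -0.45     0.95]
Cofactors of I−A, C_ij = (−1)^(i+j)·(minor ij) (rows/columns in the sector order above):
  C_11 = (0.70)(0.95) − (-0.05)(-0.45) = 0.6425
  C_12 = −[(-0.05)(0.95) − (-0.05)(-0.10)] = 0.0525
  C_13 = (-0.05)(-0.45) − (0.70)(-0.10) = 0.0925
  C_21 = −[(-0.10)(0.95) − (-0.30)(-0.45)] = 0.2300
  C_22 = (0.85)(0.95) − (-0.30)(-0.10) = 0.7775
  C_23 = −[(0.85)(-0.45) − (-0.10)(-0.10)] = 0.3925
  C_31 = (-0.10)(-0.05) − (-0.30)(0.70) = 0.2150
  C_32 = −[(0.85)(-0.05) − (-0.30)(-0.05)] = 0.0575
  C_33 = (0.85)(0.70) − (-0.10)(-0.05) = 0.5900
det(I−A) = Σ_j (I−A)_1j·C_1j = (0.85)(0.6425) + (-0.10)(0.0525) + (-0.30)(0.0925) = 0.513125
adj(I−A) = Cᵀ =
  [ 0.6425   0.2300   0.2150]
  [ 0.0525   0.7775   0.0575]
  [ 0.0925   0.3925   0.5900]
(I − A)⁻¹ = adj(I−A) / det(I−A) ≈
  [   1.2521     0.4482     0.4190]
  [   0.1023     1.5152     0.1121]
  [   0.1803     0.7649     1.1498]
The output multiplier for sector j is the column-j sum of the Leontief inverse (I − A)⁻¹ = adj(I−A) / det(I−A).
Column 1 of adj(I−A): (0.6425, 0.0525, 0.0925); det(I−A) = 0.513125.
m_1 = (0.6425 + 0.0525 + 0.0925) / 0.513125 = 0.7875 / 0.513125 ≈ 1.535.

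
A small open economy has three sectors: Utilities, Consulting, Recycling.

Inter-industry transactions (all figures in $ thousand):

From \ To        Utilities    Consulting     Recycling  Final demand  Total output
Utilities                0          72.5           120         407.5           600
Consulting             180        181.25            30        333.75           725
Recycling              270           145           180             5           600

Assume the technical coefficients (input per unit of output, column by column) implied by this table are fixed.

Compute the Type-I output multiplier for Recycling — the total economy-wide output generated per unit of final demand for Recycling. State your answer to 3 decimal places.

Technical coefficients a_ij = z_ij / X_j:
  a_11 = 0/600 = 0.00, a_21 = 180/600 = 0.30, a_31 = 270/600 = 0.45
  a_12 = 72.5/725 = 0.10, a_22 = 181.25/725 = 0.25, a_32 = 145/725 = 0.20
  a_13 = 120/600 = 0.20, a_23 = 30/600 = 0.05, a_33 = 180/600 = 0.30
I − A =
  [   1.00    -0.10    -0.20]
  [  -0.30     0.75    -0.05]
  [  -0.45    -0.20     0.70]
Cofactors of I−A, C_ij = (−1)^(i+j)·(minor ij) (rows/columns in the sector order above):
  C_11 = (0.75)(0.70) − (-0.05)(-0.20) = 0.5150
  C_12 = −[(-0.30)(0.70) − (-0.05)(-0.45)] = 0.2325
  C_13 = (-0.30)(-0.20) − (0.75)(-0.45) = 0.3975
  C_21 = −[(-0.10)(0.70) − (-0.20)(-0.20)] = 0.1100
  C_22 = (1.00)(0.70) − (-0.20)(-0.45) = 0.6100
  C_23 = −[(1.00)(-0.20) − (-0.10)(-0.45)] = 0.2450
  C_31 = (-0.10)(-0.05) − (-0.20)(0.75) = 0.1550
  C_32 = −[(1.00)(-0.05) − (-0.20)(-0.30)] = 0.1100
  C_33 = (1.00)(0.75) − (-0.10)(-0.30) = 0.7200
det(I−A) = Σ_j (I−A)_1j·C_1j = (1.00)(0.5150) + (-0.10)(0.2325) + (-0.20)(0.3975) = 0.41225
adj(I−A) = Cᵀ =
  [ 0.5150   0.1100   0.1550]
  [ 0.2325   0.6100   0.1100]
  [ 0.3975   0.2450   0.7200]
(I − A)⁻¹ = adj(I−A) / det(I−A) ≈
  [   1.2492     0.2668     0.3760]
  [   0.5640     1.4797     0.2668]
  [   0.9642     0.5943     1.7465]
The output multiplier for sector j is the column-j sum of the Leontief inverse (I − A)⁻¹ = adj(I−A) / det(I−A).
Column 3 of adj(I−A): (0.1550, 0.1100, 0.7200); det(I−A) = 0.41225.
m_3 = (0.1550 + 0.1100 + 0.7200) / 0.41225 = 0.985 / 0.41225 ≈ 2.389.

m_3 = 2.389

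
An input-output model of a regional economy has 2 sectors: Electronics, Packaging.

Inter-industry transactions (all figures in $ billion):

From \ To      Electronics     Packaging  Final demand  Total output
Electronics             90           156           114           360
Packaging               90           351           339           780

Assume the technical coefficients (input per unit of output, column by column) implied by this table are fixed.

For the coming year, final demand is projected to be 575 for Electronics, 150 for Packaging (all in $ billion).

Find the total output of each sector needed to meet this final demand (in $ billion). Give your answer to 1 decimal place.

Technical coefficients a_ij = z_ij / X_j:
  a_11 = 90/360 = 0.25, a_21 = 90/360 = 0.25
  a_12 = 156/780 = 0.20, a_22 = 351/780 = 0.45
I − A =
  [   0.75    -0.20]
  [  -0.25     0.55]
det(I−A) = (0.75)(0.55) − (-0.20)(-0.25) = 0.3625
adj(I−A) = [[0.55, 0.20], [0.25, 0.75]]
(I − A)⁻¹ = adj(I−A) / det(I−A) ≈
  [   1.5172     0.5517]
  [   0.6897     2.0690]
x = (I − A)⁻¹ d = adj(I−A)·d / det(I−A), with det(I−A) = 0.3625:
  x_1 = (0.55·575 + 0.20·150) / 0.3625 = 346.25 / 0.3625 ≈ 955.2
  x_2 = (0.25·575 + 0.75·150) / 0.3625 = 256.25 / 0.3625 ≈ 706.9

x_1 = 955.2, x_2 = 706.9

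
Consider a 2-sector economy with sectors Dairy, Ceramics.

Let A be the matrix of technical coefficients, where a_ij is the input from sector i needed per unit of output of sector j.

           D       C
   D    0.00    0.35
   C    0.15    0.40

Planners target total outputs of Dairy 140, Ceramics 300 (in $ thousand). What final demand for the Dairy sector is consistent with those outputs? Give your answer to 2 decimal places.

I − A =
  [   1.00    -0.35]
  [  -0.15     0.60]
d = (I − A) x:
  d_D = (+1.00)·140 + (-0.35)·300 = 35.00
  d_C = (-0.15)·140 + (+0.60)·300 = 159.00

d_D = 35.00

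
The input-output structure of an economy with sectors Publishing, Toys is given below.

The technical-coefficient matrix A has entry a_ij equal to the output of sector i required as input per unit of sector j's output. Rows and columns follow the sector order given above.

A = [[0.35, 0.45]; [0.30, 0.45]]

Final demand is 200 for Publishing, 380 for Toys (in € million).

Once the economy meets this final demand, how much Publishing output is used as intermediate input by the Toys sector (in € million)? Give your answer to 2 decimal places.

I − A =
  [   0.65    -0.45]
  [  -0.30     0.55]
det(I−A) = (0.65)(0.55) − (-0.45)(-0.30) = 0.2225
adj(I−A) = [[0.55, 0.45], [0.30, 0.65]]
(I − A)⁻¹ = adj(I−A) / det(I−A) ≈
  [   2.4719     2.0225]
  [   1.3483     2.9213]
First solve x = (I − A)⁻¹ d = adj(I−A)·d / det(I−A); in particular x_2 = (0.30·200 + 0.65·380) / 0.2225 = 307.00 / 0.2225 ≈ 1379.7753.
Intermediate flow from 1 to 2: z_12 = a_12 · x_2 = 0.45 × 307.00 / 0.2225 = 138.15 / 0.2225 ≈ 620.90.

z_12 = 620.90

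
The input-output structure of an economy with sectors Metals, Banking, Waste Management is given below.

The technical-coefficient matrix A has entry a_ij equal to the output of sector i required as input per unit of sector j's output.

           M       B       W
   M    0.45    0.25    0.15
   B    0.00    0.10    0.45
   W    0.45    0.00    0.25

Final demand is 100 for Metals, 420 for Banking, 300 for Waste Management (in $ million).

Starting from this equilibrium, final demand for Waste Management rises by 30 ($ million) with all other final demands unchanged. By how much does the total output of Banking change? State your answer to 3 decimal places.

Δx_B = 28.571

I − A =
  [   0.55    -0.25    -0.15]
  [   0.00     0.90    -0.45]
  [  -0.45     0.00     0.75]
Cofactors of I−A, C_ij = (−1)^(i+j)·(minor ij) (rows/columns in the sector order above):
  C_11 = (0.90)(0.75) − (-0.45)(0.00) = 0.6750
  C_12 = −[(0.00)(0.75) − (-0.45)(-0.45)] = 0.2025
  C_13 = (0.00)(0.00) − (0.90)(-0.45) = 0.4050
  C_21 = −[(-0.25)(0.75) − (-0.15)(0.00)] = 0.1875
  C_22 = (0.55)(0.75) − (-0.15)(-0.45) = 0.3450
  C_23 = −[(0.55)(0.00) − (-0.25)(-0.45)] = 0.1125
  C_31 = (-0.25)(-0.45) − (-0.15)(0.90) = 0.2475
  C_32 = −[(0.55)(-0.45) − (-0.15)(0.00)] = 0.2475
  C_33 = (0.55)(0.90) − (-0.25)(0.00) = 0.4950
det(I−A) = Σ_j (I−A)_1j·C_1j = (0.55)(0.6750) + (-0.25)(0.2025) + (-0.15)(0.4050) = 0.259875
adj(I−A) = Cᵀ =
  [ 0.6750   0.1875   0.2475]
  [ 0.2025   0.3450   0.2475]
  [ 0.4050   0.1125   0.4950]
(I − A)⁻¹ = adj(I−A) / det(I−A) ≈
  [   2.5974     0.7215     0.9524]
  [   0.7792     1.3276     0.9524]
  [   1.5584     0.4329     1.9048]
Δx = (I − A)⁻¹ Δd with Δd having +30 in the Waste Management component and 0 elsewhere.
So Δx_B = L_BW · (+30), where L_BW = adj(I−A)_BW / det(I−A) = 0.2475 / 0.259875.
Δx_B = 0.2475 × (+30) / 0.259875 = 7.425 / 0.259875 ≈ 28.571.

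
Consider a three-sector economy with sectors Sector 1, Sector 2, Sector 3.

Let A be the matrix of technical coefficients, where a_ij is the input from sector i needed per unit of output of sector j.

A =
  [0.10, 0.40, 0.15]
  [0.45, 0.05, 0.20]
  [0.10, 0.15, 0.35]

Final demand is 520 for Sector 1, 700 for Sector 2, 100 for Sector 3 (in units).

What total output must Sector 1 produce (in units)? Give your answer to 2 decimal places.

I − A =
  [   0.90    -0.40    -0.15]
  [  -0.45     0.95    -0.20]
  [  -0.10    -0.15     0.65]
Cofactors of I−A, C_ij = (−1)^(i+j)·(minor ij) (rows/columns in the sector order above):
  C_11 = (0.95)(0.65) − (-0.20)(-0.15) = 0.5875
  C_12 = −[(-0.45)(0.65) − (-0.20)(-0.10)] = 0.3125
  C_13 = (-0.45)(-0.15) − (0.95)(-0.10) = 0.1625
  C_21 = −[(-0.40)(0.65) − (-0.15)(-0.15)] = 0.2825
  C_22 = (0.90)(0.65) − (-0.15)(-0.10) = 0.5700
  C_23 = −[(0.90)(-0.15) − (-0.40)(-0.10)] = 0.1750
  C_31 = (-0.40)(-0.20) − (-0.15)(0.95) = 0.2225
  C_32 = −[(0.90)(-0.20) − (-0.15)(-0.45)] = 0.2475
  C_33 = (0.90)(0.95) − (-0.40)(-0.45) = 0.6750
det(I−A) = Σ_j (I−A)_1j·C_1j = (0.90)(0.5875) + (-0.40)(0.3125) + (-0.15)(0.1625) = 0.379375
adj(I−A) = Cᵀ =
  [ 0.5875   0.2825   0.2225]
  [ 0.3125   0.5700   0.2475]
  [ 0.1625   0.1750   0.6750]
(I − A)⁻¹ = adj(I−A) / det(I−A) ≈
  [   1.5486     0.7446     0.5865]
  [   0.8237     1.5025     0.6524]
  [   0.4283     0.4613     1.7792]
x = (I − A)⁻¹ d = adj(I−A)·d / det(I−A), with det(I−A) = 0.379375:
  x_1 = (0.5875·520 + 0.2825·700 + 0.2225·100) / 0.379375 = 525.50 / 0.379375 ≈ 1385.17
  x_2 = (0.3125·520 + 0.5700·700 + 0.2475·100) / 0.379375 = 586.25 / 0.379375 ≈ 1545.30
  x_3 = (0.1625·520 + 0.1750·700 + 0.6750·100) / 0.379375 = 274.50 / 0.379375 ≈ 723.56

x_1 = 1385.17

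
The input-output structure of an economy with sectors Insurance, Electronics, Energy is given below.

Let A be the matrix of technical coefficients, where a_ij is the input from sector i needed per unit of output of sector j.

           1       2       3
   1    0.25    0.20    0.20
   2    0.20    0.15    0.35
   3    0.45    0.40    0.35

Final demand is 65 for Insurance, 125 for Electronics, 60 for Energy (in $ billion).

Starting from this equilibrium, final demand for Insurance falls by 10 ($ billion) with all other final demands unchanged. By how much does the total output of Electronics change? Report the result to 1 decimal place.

I − A =
  [   0.75    -0.20    -0.20]
  [  -0.20     0.85    -0.35]
  [  -0.45    -0.40     0.65]
Cofactors of I−A, C_ij = (−1)^(i+j)·(minor ij) (rows/columns in the sector order above):
  C_11 = (0.85)(0.65) − (-0.35)(-0.40) = 0.4125
  C_12 = −[(-0.20)(0.65) − (-0.35)(-0.45)] = 0.2875
  C_13 = (-0.20)(-0.40) − (0.85)(-0.45) = 0.4625
  C_21 = −[(-0.20)(0.65) − (-0.20)(-0.40)] = 0.2100
  C_22 = (0.75)(0.65) − (-0.20)(-0.45) = 0.3975
  C_23 = −[(0.75)(-0.40) − (-0.20)(-0.45)] = 0.3900
  C_31 = (-0.20)(-0.35) − (-0.20)(0.85) = 0.2400
  C_32 = −[(0.75)(-0.35) − (-0.20)(-0.20)] = 0.3025
  C_33 = (0.75)(0.85) − (-0.20)(-0.20) = 0.5975
det(I−A) = Σ_j (I−A)_1j·C_1j = (0.75)(0.4125) + (-0.20)(0.2875) + (-0.20)(0.4625) = 0.159375
adj(I−A) = Cᵀ =
  [ 0.4125   0.2100   0.2400]
  [ 0.2875   0.3975   0.3025]
  [ 0.4625   0.3900   0.5975]
(I − A)⁻¹ = adj(I−A) / det(I−A) ≈
  [   2.5882     1.3176     1.5059]
  [   1.8039     2.4941     1.8980]
  [   2.9020     2.4471     3.7490]
Δx = (I − A)⁻¹ Δd with Δd having -10 in the Insurance component and 0 elsewhere.
So Δx_2 = L_21 · (-10), where L_21 = adj(I−A)_21 / det(I−A) = 0.2875 / 0.159375.
Δx_2 = 0.2875 × (-10) / 0.159375 = -2.875 / 0.159375 ≈ -18.0.

Δx_2 = -18.0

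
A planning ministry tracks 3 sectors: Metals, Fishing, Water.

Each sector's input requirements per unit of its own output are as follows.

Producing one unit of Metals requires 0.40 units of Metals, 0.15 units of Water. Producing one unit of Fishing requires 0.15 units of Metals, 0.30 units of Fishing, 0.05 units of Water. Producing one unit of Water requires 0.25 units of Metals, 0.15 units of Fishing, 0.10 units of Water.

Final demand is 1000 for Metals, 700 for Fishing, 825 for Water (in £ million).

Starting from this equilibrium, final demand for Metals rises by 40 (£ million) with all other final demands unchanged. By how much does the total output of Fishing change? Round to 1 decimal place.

Δx_2 = 2.6

I − A =
  [   0.60    -0.15    -0.25]
  [   0.00     0.70    -0.15]
  [  -0.15    -0.05     0.90]
Cofactors of I−A, C_ij = (−1)^(i+j)·(minor ij) (rows/columns in the sector order above):
  C_11 = (0.70)(0.90) − (-0.15)(-0.05) = 0.6225
  C_12 = −[(0.00)(0.90) − (-0.15)(-0.15)] = 0.0225
  C_13 = (0.00)(-0.05) − (0.70)(-0.15) = 0.1050
  C_21 = −[(-0.15)(0.90) − (-0.25)(-0.05)] = 0.1475
  C_22 = (0.60)(0.90) − (-0.25)(-0.15) = 0.5025
  C_23 = −[(0.60)(-0.05) − (-0.15)(-0.15)] = 0.0525
  C_31 = (-0.15)(-0.15) − (-0.25)(0.70) = 0.1975
  C_32 = −[(0.60)(-0.15) − (-0.25)(0.00)] = 0.0900
  C_33 = (0.60)(0.70) − (-0.15)(0.00) = 0.4200
det(I−A) = Σ_j (I−A)_1j·C_1j = (0.60)(0.6225) + (-0.15)(0.0225) + (-0.25)(0.1050) = 0.343875
adj(I−A) = Cᵀ =
  [ 0.6225   0.1475   0.1975]
  [ 0.0225   0.5025   0.0900]
  [ 0.1050   0.0525   0.4200]
(I − A)⁻¹ = adj(I−A) / det(I−A) ≈
  [   1.8103     0.4289     0.5743]
  [   0.0654     1.4613     0.2617]
  [   0.3053     0.1527     1.2214]
Δx = (I − A)⁻¹ Δd with Δd having +40 in the Metals component and 0 elsewhere.
So Δx_2 = L_21 · (+40), where L_21 = adj(I−A)_21 / det(I−A) = 0.0225 / 0.343875.
Δx_2 = 0.0225 × (+40) / 0.343875 = 0.90 / 0.343875 ≈ 2.6.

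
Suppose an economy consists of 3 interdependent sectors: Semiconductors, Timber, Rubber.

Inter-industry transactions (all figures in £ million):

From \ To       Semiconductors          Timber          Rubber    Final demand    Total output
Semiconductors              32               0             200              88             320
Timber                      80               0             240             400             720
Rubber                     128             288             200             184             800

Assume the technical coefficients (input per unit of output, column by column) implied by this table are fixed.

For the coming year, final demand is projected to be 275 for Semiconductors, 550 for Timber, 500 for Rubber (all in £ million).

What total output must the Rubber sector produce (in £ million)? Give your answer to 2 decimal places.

Technical coefficients a_ij = z_ij / X_j:
  a_SS = 32/320 = 0.10, a_TS = 80/320 = 0.25, a_RS = 128/320 = 0.40
  a_ST = 0/720 = 0.00, a_TT = 0/720 = 0.00, a_RT = 288/720 = 0.40
  a_SR = 200/800 = 0.25, a_TR = 240/800 = 0.30, a_RR = 200/800 = 0.25
I − A =
  [   0.90     0.00    -0.25]
  [  -0.25     1.00    -0.30]
  [  -0.40    -0.40     0.75]
Cofactors of I−A, C_ij = (−1)^(i+j)·(minor ij) (rows/columns in the sector order above):
  C_11 = (1.00)(0.75) − (-0.30)(-0.40) = 0.6300
  C_12 = −[(-0.25)(0.75) − (-0.30)(-0.40)] = 0.3075
  C_13 = (-0.25)(-0.40) − (1.00)(-0.40) = 0.5000
  C_21 = −[(0.00)(0.75) − (-0.25)(-0.40)] = 0.1000
  C_22 = (0.90)(0.75) − (-0.25)(-0.40) = 0.5750
  C_23 = −[(0.90)(-0.40) − (0.00)(-0.40)] = 0.3600
  C_31 = (0.00)(-0.30) − (-0.25)(1.00) = 0.2500
  C_32 = −[(0.90)(-0.30) − (-0.25)(-0.25)] = 0.3325
  C_33 = (0.90)(1.00) − (0.00)(-0.25) = 0.9000
det(I−A) = Σ_j (I−A)_1j·C_1j = (0.90)(0.6300) + (0.00)(0.3075) + (-0.25)(0.5000) = 0.4420
adj(I−A) = Cᵀ =
  [ 0.6300   0.1000   0.2500]
  [ 0.3075   0.5750   0.3325]
  [ 0.5000   0.3600   0.9000]
(I − A)⁻¹ = adj(I−A) / det(I−A) ≈
  [   1.4253     0.2262     0.5656]
  [   0.6957     1.3009     0.7523]
  [   1.1312     0.8145     2.0362]
x = (I − A)⁻¹ d = adj(I−A)·d / det(I−A), with det(I−A) = 0.4420:
  x_S = (0.6300·275 + 0.1000·550 + 0.2500·500) / 0.4420 = 353.25 / 0.4420 ≈ 799.21
  x_T = (0.3075·275 + 0.5750·550 + 0.3325·500) / 0.4420 = 567.0625 / 0.4420 ≈ 1282.95
  x_R = (0.5000·275 + 0.3600·550 + 0.9000·500) / 0.4420 = 785.50 / 0.4420 ≈ 1777.15

x_R = 1777.15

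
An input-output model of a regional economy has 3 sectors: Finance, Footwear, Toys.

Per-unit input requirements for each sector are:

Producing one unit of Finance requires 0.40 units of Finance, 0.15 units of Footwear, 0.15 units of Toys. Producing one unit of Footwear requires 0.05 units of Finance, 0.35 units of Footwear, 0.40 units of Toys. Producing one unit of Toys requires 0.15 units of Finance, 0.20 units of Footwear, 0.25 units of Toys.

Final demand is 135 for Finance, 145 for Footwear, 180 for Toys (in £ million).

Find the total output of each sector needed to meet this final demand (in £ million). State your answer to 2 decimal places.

x_1 = 414.04, x_2 = 500.00, x_3 = 589.47

I − A =
  [   0.60    -0.05    -0.15]
  [  -0.15     0.65    -0.20]
  [  -0.15    -0.40     0.75]
Cofactors of I−A, C_ij = (−1)^(i+j)·(minor ij) (rows/columns in the sector order above):
  C_11 = (0.65)(0.75) − (-0.20)(-0.40) = 0.4075
  C_12 = −[(-0.15)(0.75) − (-0.20)(-0.15)] = 0.1425
  C_13 = (-0.15)(-0.40) − (0.65)(-0.15) = 0.1575
  C_21 = −[(-0.05)(0.75) − (-0.15)(-0.40)] = 0.0975
  C_22 = (0.60)(0.75) − (-0.15)(-0.15) = 0.4275
  C_23 = −[(0.60)(-0.40) − (-0.05)(-0.15)] = 0.2475
  C_31 = (-0.05)(-0.20) − (-0.15)(0.65) = 0.1075
  C_32 = −[(0.60)(-0.20) − (-0.15)(-0.15)] = 0.1425
  C_33 = (0.60)(0.65) − (-0.05)(-0.15) = 0.3825
det(I−A) = Σ_j (I−A)_1j·C_1j = (0.60)(0.4075) + (-0.05)(0.1425) + (-0.15)(0.1575) = 0.21375
adj(I−A) = Cᵀ =
  [ 0.4075   0.0975   0.1075]
  [ 0.1425   0.4275   0.1425]
  [ 0.1575   0.2475   0.3825]
(I − A)⁻¹ = adj(I−A) / det(I−A) ≈
  [   1.9064     0.4561     0.5029]
  [   0.6667     2.0000     0.6667]
  [   0.7368     1.1579     1.7895]
x = (I − A)⁻¹ d = adj(I−A)·d / det(I−A), with det(I−A) = 0.21375:
  x_1 = (0.4075·135 + 0.0975·145 + 0.1075·180) / 0.21375 = 88.50 / 0.21375 ≈ 414.04
  x_2 = (0.1425·135 + 0.4275·145 + 0.1425·180) / 0.21375 = 106.875 / 0.21375 = 500.00
  x_3 = (0.1575·135 + 0.2475·145 + 0.3825·180) / 0.21375 = 126.00 / 0.21375 ≈ 589.47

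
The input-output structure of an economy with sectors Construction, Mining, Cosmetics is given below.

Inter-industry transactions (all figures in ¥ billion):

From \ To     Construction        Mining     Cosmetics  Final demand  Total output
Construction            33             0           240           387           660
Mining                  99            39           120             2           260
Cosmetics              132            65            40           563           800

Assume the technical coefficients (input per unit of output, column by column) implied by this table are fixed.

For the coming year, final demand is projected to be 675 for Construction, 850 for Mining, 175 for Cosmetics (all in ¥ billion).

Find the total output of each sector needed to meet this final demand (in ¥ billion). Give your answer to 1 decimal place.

Technical coefficients a_ij = z_ij / X_j:
  a_11 = 33/660 = 0.05, a_21 = 99/660 = 0.15, a_31 = 132/660 = 0.20
  a_12 = 0/260 = 0.00, a_22 = 39/260 = 0.15, a_32 = 65/260 = 0.25
  a_13 = 240/800 = 0.30, a_23 = 120/800 = 0.15, a_33 = 40/800 = 0.05
I − A =
  [   0.95     0.00    -0.30]
  [  -0.15     0.85    -0.15]
  [  -0.20    -0.25     0.95]
Cofactors of I−A, C_ij = (−1)^(i+j)·(minor ij) (rows/columns in the sector order above):
  C_11 = (0.85)(0.95) − (-0.15)(-0.25) = 0.7700
  C_12 = −[(-0.15)(0.95) − (-0.15)(-0.20)] = 0.1725
  C_13 = (-0.15)(-0.25) − (0.85)(-0.20) = 0.2075
  C_21 = −[(0.00)(0.95) − (-0.30)(-0.25)] = 0.0750
  C_22 = (0.95)(0.95) − (-0.30)(-0.20) = 0.8425
  C_23 = −[(0.95)(-0.25) − (0.00)(-0.20)] = 0.2375
  C_31 = (0.00)(-0.15) − (-0.30)(0.85) = 0.2550
  C_32 = −[(0.95)(-0.15) − (-0.30)(-0.15)] = 0.1875
  C_33 = (0.95)(0.85) − (0.00)(-0.15) = 0.8075
det(I−A) = Σ_j (I−A)_1j·C_1j = (0.95)(0.7700) + (0.00)(0.1725) + (-0.30)(0.2075) = 0.66925
adj(I−A) = Cᵀ =
  [ 0.7700   0.0750   0.2550]
  [ 0.1725   0.8425   0.1875]
  [ 0.2075   0.2375   0.8075]
(I − A)⁻¹ = adj(I−A) / det(I−A) ≈
  [   1.1505     0.1121     0.3810]
  [   0.2578     1.2589     0.2802]
  [   0.3100     0.3549     1.2066]
x = (I − A)⁻¹ d = adj(I−A)·d / det(I−A), with det(I−A) = 0.66925:
  x_1 = (0.7700·675 + 0.0750·850 + 0.2550·175) / 0.66925 = 628.125 / 0.66925 ≈ 938.6
  x_2 = (0.1725·675 + 0.8425·850 + 0.1875·175) / 0.66925 = 865.375 / 0.66925 ≈ 1293.1
  x_3 = (0.2075·675 + 0.2375·850 + 0.8075·175) / 0.66925 = 483.25 / 0.66925 ≈ 722.1

x_1 = 938.6, x_2 = 1293.1, x_3 = 722.1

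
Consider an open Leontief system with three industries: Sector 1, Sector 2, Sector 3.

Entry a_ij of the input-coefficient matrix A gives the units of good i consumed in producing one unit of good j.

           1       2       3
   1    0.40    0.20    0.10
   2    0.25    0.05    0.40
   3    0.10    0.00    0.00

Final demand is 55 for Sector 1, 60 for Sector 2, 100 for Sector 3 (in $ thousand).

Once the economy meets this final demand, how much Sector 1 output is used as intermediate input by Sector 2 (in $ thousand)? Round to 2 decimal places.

z_12 = 30.99

I − A =
  [   0.60    -0.20    -0.10]
  [  -0.25     0.95    -0.40]
  [  -0.10     0.00     1.00]
Cofactors of I−A, C_ij = (−1)^(i+j)·(minor ij) (rows/columns in the sector order above):
  C_11 = (0.95)(1.00) − (-0.40)(0.00) = 0.9500
  C_12 = −[(-0.25)(1.00) − (-0.40)(-0.10)] = 0.2900
  C_13 = (-0.25)(0.00) − (0.95)(-0.10) = 0.0950
  C_21 = −[(-0.20)(1.00) − (-0.10)(0.00)] = 0.2000
  C_22 = (0.60)(1.00) − (-0.10)(-0.10) = 0.5900
  C_23 = −[(0.60)(0.00) − (-0.20)(-0.10)] = 0.0200
  C_31 = (-0.20)(-0.40) − (-0.10)(0.95) = 0.1750
  C_32 = −[(0.60)(-0.40) − (-0.10)(-0.25)] = 0.2650
  C_33 = (0.60)(0.95) − (-0.20)(-0.25) = 0.5200
det(I−A) = Σ_j (I−A)_1j·C_1j = (0.60)(0.9500) + (-0.20)(0.2900) + (-0.10)(0.0950) = 0.5025
adj(I−A) = Cᵀ =
  [ 0.9500   0.2000   0.1750]
  [ 0.2900   0.5900   0.2650]
  [ 0.0950   0.0200   0.5200]
(I − A)⁻¹ = adj(I−A) / det(I−A) ≈
  [   1.8905     0.3980     0.3483]
  [   0.5771     1.1741     0.5274]
  [   0.1891     0.0398     1.0348]
First solve x = (I − A)⁻¹ d = adj(I−A)·d / det(I−A); in particular x_2 = (0.2900·55 + 0.5900·60 + 0.2650·100) / 0.5025 = 77.85 / 0.5025 ≈ 154.9254.
Intermediate flow from 1 to 2: z_12 = a_12 · x_2 = 0.20 × 77.85 / 0.5025 = 15.57 / 0.5025 ≈ 30.99.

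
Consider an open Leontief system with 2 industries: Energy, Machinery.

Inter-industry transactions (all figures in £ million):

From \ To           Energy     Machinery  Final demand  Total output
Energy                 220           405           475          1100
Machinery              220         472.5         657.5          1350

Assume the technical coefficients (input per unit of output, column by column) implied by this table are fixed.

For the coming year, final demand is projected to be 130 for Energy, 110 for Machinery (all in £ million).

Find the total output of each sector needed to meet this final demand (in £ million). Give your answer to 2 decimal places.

Technical coefficients a_ij = z_ij / X_j:
  a_EE = 220/1100 = 0.20, a_ME = 220/1100 = 0.20
  a_EM = 405/1350 = 0.30, a_MM = 472.5/1350 = 0.35
I − A =
  [   0.80    -0.30]
  [  -0.20     0.65]
det(I−A) = (0.80)(0.65) − (-0.30)(-0.20) = 0.4600
adj(I−A) = [[0.65, 0.30], [0.20, 0.80]]
(I − A)⁻¹ = adj(I−A) / det(I−A) ≈
  [   1.4130     0.6522]
  [   0.4348     1.7391]
x = (I − A)⁻¹ d = adj(I−A)·d / det(I−A), with det(I−A) = 0.4600:
  x_E = (0.65·130 + 0.30·110) / 0.4600 = 117.50 / 0.4600 ≈ 255.43
  x_M = (0.20·130 + 0.80·110) / 0.4600 = 114.00 / 0.4600 ≈ 247.83

x_E = 255.43, x_M = 247.83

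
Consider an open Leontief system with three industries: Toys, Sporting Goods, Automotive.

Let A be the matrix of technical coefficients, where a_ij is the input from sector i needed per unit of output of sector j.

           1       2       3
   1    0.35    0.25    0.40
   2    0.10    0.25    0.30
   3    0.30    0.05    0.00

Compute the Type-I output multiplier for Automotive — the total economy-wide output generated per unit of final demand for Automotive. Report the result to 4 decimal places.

m_3 = 3.1707

I − A =
  [   0.65    -0.25    -0.40]
  [  -0.10     0.75    -0.30]
  [  -0.30    -0.05     1.00]
Cofactors of I−A, C_ij = (−1)^(i+j)·(minor ij) (rows/columns in the sector order above):
  C_11 = (0.75)(1.00) − (-0.30)(-0.05) = 0.7350
  C_12 = −[(-0.10)(1.00) − (-0.30)(-0.30)] = 0.1900
  C_13 = (-0.10)(-0.05) − (0.75)(-0.30) = 0.2300
  C_21 = −[(-0.25)(1.00) − (-0.40)(-0.05)] = 0.2700
  C_22 = (0.65)(1.00) − (-0.40)(-0.30) = 0.5300
  C_23 = −[(0.65)(-0.05) − (-0.25)(-0.30)] = 0.1075
  C_31 = (-0.25)(-0.30) − (-0.40)(0.75) = 0.3750
  C_32 = −[(0.65)(-0.30) − (-0.40)(-0.10)] = 0.2350
  C_33 = (0.65)(0.75) − (-0.25)(-0.10) = 0.4625
det(I−A) = Σ_j (I−A)_1j·C_1j = (0.65)(0.7350) + (-0.25)(0.1900) + (-0.40)(0.2300) = 0.33825
adj(I−A) = Cᵀ =
  [ 0.7350   0.2700   0.3750]
  [ 0.1900   0.5300   0.2350]
  [ 0.2300   0.1075   0.4625]
(I − A)⁻¹ = adj(I−A) / det(I−A) ≈
  [   2.17295     0.79823     1.10865]
  [   0.56171     1.56689     0.69475]
  [   0.67997     0.31781     1.36733]
The output multiplier for sector j is the column-j sum of the Leontief inverse (I − A)⁻¹ = adj(I−A) / det(I−A).
Column 3 of adj(I−A): (0.3750, 0.2350, 0.4625); det(I−A) = 0.33825.
m_3 = (0.3750 + 0.2350 + 0.4625) / 0.33825 = 1.0725 / 0.33825 ≈ 3.1707.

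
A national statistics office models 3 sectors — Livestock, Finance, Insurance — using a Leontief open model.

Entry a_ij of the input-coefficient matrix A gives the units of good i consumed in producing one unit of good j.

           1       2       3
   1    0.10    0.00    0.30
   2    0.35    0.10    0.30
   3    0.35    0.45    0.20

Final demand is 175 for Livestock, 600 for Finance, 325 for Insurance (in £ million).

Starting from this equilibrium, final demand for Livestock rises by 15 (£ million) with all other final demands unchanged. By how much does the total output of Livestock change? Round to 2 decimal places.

Δx_1 = 22.81

I − A =
  [   0.90     0.00    -0.30]
  [  -0.35     0.90    -0.30]
  [  -0.35    -0.45     0.80]
Cofactors of I−A, C_ij = (−1)^(i+j)·(minor ij) (rows/columns in the sector order above):
  C_11 = (0.90)(0.80) − (-0.30)(-0.45) = 0.5850
  C_12 = −[(-0.35)(0.80) − (-0.30)(-0.35)] = 0.3850
  C_13 = (-0.35)(-0.45) − (0.90)(-0.35) = 0.4725
  C_21 = −[(0.00)(0.80) − (-0.30)(-0.45)] = 0.1350
  C_22 = (0.90)(0.80) − (-0.30)(-0.35) = 0.6150
  C_23 = −[(0.90)(-0.45) − (0.00)(-0.35)] = 0.4050
  C_31 = (0.00)(-0.30) − (-0.30)(0.90) = 0.2700
  C_32 = −[(0.90)(-0.30) − (-0.30)(-0.35)] = 0.3750
  C_33 = (0.90)(0.90) − (0.00)(-0.35) = 0.8100
det(I−A) = Σ_j (I−A)_1j·C_1j = (0.90)(0.5850) + (0.00)(0.3850) + (-0.30)(0.4725) = 0.38475
adj(I−A) = Cᵀ =
  [ 0.5850   0.1350   0.2700]
  [ 0.3850   0.6150   0.3750]
  [ 0.4725   0.4050   0.8100]
(I − A)⁻¹ = adj(I−A) / det(I−A) ≈
  [   1.5205     0.3509     0.7018]
  [   1.0006     1.5984     0.9747]
  [   1.2281     1.0526     2.1053]
Δx = (I − A)⁻¹ Δd with Δd having +15 in the Livestock component and 0 elsewhere.
So Δx_1 = L_11 · (+15), where L_11 = adj(I−A)_11 / det(I−A) = 0.5850 / 0.38475.
Δx_1 = 0.5850 × (+15) / 0.38475 = 8.775 / 0.38475 ≈ 22.81.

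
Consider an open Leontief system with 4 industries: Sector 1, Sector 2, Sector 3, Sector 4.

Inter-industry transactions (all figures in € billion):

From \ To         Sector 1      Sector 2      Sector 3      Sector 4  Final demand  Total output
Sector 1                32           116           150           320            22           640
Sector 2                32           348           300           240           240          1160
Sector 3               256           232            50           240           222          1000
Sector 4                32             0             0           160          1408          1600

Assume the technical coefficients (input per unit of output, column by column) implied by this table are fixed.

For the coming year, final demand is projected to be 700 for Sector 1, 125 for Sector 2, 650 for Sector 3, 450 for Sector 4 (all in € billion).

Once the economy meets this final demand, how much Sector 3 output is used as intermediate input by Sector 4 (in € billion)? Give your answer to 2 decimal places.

z_34 = 85.00

Technical coefficients a_ij = z_ij / X_j:
  a_11 = 32/640 = 0.05, a_21 = 32/640 = 0.05, a_31 = 256/640 = 0.40, a_41 = 32/640 = 0.05
  a_12 = 116/1160 = 0.10, a_22 = 348/1160 = 0.30, a_32 = 232/1160 = 0.20, a_42 = 0/1160 = 0.00
  a_13 = 150/1000 = 0.15, a_23 = 300/1000 = 0.30, a_33 = 50/1000 = 0.05, a_43 = 0/1000 = 0.00
  a_14 = 320/1600 = 0.20, a_24 = 240/1600 = 0.15, a_34 = 240/1600 = 0.15, a_44 = 160/1600 = 0.10
I − A =
  [   0.95    -0.10    -0.15    -0.20]
  [  -0.05     0.70    -0.30    -0.15]
  [  -0.40    -0.20     0.95    -0.15]
  [  -0.05     0.00     0.00     0.90]
Compute the cofactors C_ij = (−1)^(i+j)·(3×3 minor ij) of I−A; the adjugate is their transpose:
adj(I−A) = Cᵀ =
  [ 0.544500   0.112500   0.121500   0.160000]
  [ 0.160125   0.747625   0.261375   0.203750]
  [ 0.267750   0.205750   0.586250   0.191500]
  [ 0.030250   0.006250   0.006750   0.514500]
det(I−A) = Σ_j (I−A)_1j·C_1j = (0.95)(0.544500) + (-0.10)(0.160125) + (-0.15)(0.267750) + (-0.20)(0.030250) = 0.45505
(I − A)⁻¹ = adj(I−A) / det(I−A) ≈
  [   1.1966     0.2472     0.2670     0.3516]
  [   0.3519     1.6430     0.5744     0.4478]
  [   0.5884     0.4521     1.2883     0.4208]
  [   0.0665     0.0137     0.0148     1.1306]
First solve x = (I − A)⁻¹ d = adj(I−A)·d / det(I−A); in particular x_4 = (0.030250·700 + 0.006250·125 + 0.006750·650 + 0.514500·450) / 0.45505 = 257.86875 / 0.45505 ≈ 566.6822.
Intermediate flow from 3 to 4: z_34 = a_34 · x_4 = 0.15 × 257.86875 / 0.45505 = 38.6803125 / 0.45505 ≈ 85.00.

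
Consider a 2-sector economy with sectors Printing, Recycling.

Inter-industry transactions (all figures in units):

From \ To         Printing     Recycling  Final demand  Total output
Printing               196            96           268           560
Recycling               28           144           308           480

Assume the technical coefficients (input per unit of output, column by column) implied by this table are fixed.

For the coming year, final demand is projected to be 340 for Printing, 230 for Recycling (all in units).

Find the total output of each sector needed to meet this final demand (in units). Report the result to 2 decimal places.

x_P = 638.20, x_R = 374.16

Technical coefficients a_ij = z_ij / X_j:
  a_PP = 196/560 = 0.35, a_RP = 28/560 = 0.05
  a_PR = 96/480 = 0.20, a_RR = 144/480 = 0.30
I − A =
  [   0.65    -0.20]
  [  -0.05     0.70]
det(I−A) = (0.65)(0.70) − (-0.20)(-0.05) = 0.4450
adj(I−A) = [[0.70, 0.20], [0.05, 0.65]]
(I − A)⁻¹ = adj(I−A) / det(I−A) ≈
  [   1.5730     0.4494]
  [   0.1124     1.4607]
x = (I − A)⁻¹ d = adj(I−A)·d / det(I−A), with det(I−A) = 0.4450:
  x_P = (0.70·340 + 0.20·230) / 0.4450 = 284.00 / 0.4450 ≈ 638.20
  x_R = (0.05·340 + 0.65·230) / 0.4450 = 166.50 / 0.4450 ≈ 374.16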